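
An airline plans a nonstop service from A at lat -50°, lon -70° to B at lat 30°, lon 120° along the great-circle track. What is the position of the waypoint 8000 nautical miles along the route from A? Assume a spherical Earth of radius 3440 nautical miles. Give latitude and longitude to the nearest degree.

Convert each endpoint to a unit vector on the sphere (x = cos φ cos λ, y = cos φ sin λ, z = sin φ).
The central angle between the endpoints is δ = arccos(p₁·p₂) ≈ 2.769 rad (158.6°). The total great-circle distance is δ·R ≈ 2.769 × 3440 ≈ 9524 nmi, so the target fraction is f = 8000/9524 ≈ 0.840.
Interpolate at f ≈ 0.840 with slerp weights a = sin((1−f)δ)/sin δ ≈ 1.176, b = sin(fδ)/sin δ ≈ 1.999.
p = a·p₁ + b·p₂ ≈ (-0.607, 0.789, 0.098); φ = arcsin(p_z) ≈ 5.64°, λ = atan2(p_y, p_x) ≈ 127.58°.

≈ lat 6°, lon 128°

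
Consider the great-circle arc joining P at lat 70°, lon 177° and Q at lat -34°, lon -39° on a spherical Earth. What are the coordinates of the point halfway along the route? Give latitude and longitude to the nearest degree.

The haversine formula gives a central angle δ ≈ 2.426 rad (139.0°) between the endpoints.
Interpolate at f = 1/2 with slerp weights a = sin((1−f)δ)/sin δ ≈ 1.428, b = sin(fδ)/sin δ ≈ 1.428.
p = a·p₁ + b·p₂ ≈ (0.432, -0.720, 0.543); φ = arcsin(p_z) ≈ 32.92°, λ = atan2(p_y, p_x) ≈ -59.00°.

≈ lat 33°, lon -59°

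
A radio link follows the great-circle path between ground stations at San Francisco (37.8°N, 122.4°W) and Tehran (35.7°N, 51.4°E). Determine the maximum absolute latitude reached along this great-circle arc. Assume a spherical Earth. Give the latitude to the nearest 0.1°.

The great circle lies in the plane with unit normal n̂ = (p₁ × p₂)/|p₁ × p₂|.
Here n̂_z ≈ +0.072; the vertex latitude is φ_max = arccos|n̂_z| ≈ 85.9°.
Check via Clairaut: cos φ_max = |cos φ₁| · sin C = cos(37.8°)·sin(5.2°) ≈ 0.072, again giving ≈ 85.9°.

≈ 85.9°N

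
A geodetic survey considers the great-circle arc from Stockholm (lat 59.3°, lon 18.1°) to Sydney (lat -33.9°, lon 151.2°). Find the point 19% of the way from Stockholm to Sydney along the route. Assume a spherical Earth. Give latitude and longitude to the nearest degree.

≈ lat 57°, lon 70°

Write both endpoints as unit vectors p₁, p₂ with components (cos φ cos λ, cos φ sin λ, sin φ).
The central angle between the endpoints is δ = arccos(p₁·p₂) ≈ 2.448 rad (140.3°).
Interpolate at f = 0.19 with slerp weights a = sin((1−f)δ)/sin δ ≈ 1.434, b = sin(fδ)/sin δ ≈ 0.702.
p = a·p₁ + b·p₂ ≈ (0.185, 0.508, 0.841); φ = arcsin(p_z) ≈ 57.27°, λ = atan2(p_y, p_x) ≈ 69.97°.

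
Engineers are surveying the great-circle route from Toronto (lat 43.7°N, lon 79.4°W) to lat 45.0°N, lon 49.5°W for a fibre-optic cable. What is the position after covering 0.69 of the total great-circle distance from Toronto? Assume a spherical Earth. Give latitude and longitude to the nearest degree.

Write both endpoints as unit vectors p₁, p₂ with components (cos φ cos λ, cos φ sin λ, sin φ).
The central angle between the endpoints is δ = arccos(p₁·p₂) ≈ 0.372 rad (21.3°).
Interpolate at f = 0.69 with slerp weights a = sin((1−f)δ)/sin δ ≈ 0.317, b = sin(fδ)/sin δ ≈ 0.698.
p = a·p₁ + b·p₂ ≈ (0.363, -0.600, 0.713); φ = arcsin(p_z) ≈ 45.44°, λ = atan2(p_y, p_x) ≈ -58.86°.

≈ lat 45°N, lon 59°W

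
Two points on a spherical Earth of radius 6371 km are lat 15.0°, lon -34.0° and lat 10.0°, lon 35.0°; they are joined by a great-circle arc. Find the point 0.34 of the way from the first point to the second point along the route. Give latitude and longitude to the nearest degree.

≈ lat 16°, lon -10°

Convert each endpoint to a unit vector on the sphere (x = cos φ cos λ, y = cos φ sin λ, z = sin φ).
The central angle between the endpoints is δ = arccos(p₁·p₂) ≈ 1.175 rad (67.3°).
Interpolate at f = 0.34 with slerp weights a = sin((1−f)δ)/sin δ ≈ 0.759, b = sin(fδ)/sin δ ≈ 0.421.
p = a·p₁ + b·p₂ ≈ (0.948, -0.172, 0.270); φ = arcsin(p_z) ≈ 15.64°, λ = atan2(p_y, p_x) ≈ -10.27°.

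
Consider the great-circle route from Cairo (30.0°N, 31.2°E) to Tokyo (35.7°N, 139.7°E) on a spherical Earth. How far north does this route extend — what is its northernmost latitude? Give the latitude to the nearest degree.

The great circle lies in the plane with unit normal n̂ = (p₁ × p₂)/|p₁ × p₂|.
Here n̂_z ≈ +0.669; the vertex latitude is φ_max = arccos|n̂_z| ≈ 48.0°.
Check via Clairaut: cos φ_max = |cos φ₁| · sin C = cos(30.0°)·sin(50.5°) ≈ 0.669, again giving ≈ 48.0°.

≈ 48°N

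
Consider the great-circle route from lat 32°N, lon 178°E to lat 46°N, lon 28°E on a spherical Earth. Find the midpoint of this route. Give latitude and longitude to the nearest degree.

≈ lat 71°N, lon 123°E

Convert each endpoint to a unit vector on the sphere (x = cos φ cos λ, y = cos φ sin λ, z = sin φ).
The central angle between the endpoints is δ = arccos(p₁·p₂) ≈ 1.700 rad (97.4°).
Interpolate at f = 1/2 with slerp weights a = sin((1−f)δ)/sin δ ≈ 0.758, b = sin(fδ)/sin δ ≈ 0.758.
p = a·p₁ + b·p₂ ≈ (-0.177, 0.270, 0.947); φ = arcsin(p_z) ≈ 71.18°, λ = atan2(p_y, p_x) ≈ 123.36°.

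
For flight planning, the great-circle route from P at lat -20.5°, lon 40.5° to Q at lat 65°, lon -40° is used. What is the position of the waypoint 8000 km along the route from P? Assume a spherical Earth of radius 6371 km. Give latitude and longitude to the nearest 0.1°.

Convert each endpoint to a unit vector on the sphere (x = cos φ cos λ, y = cos φ sin λ, z = sin φ).
The central angle between the endpoints is δ = arccos(p₁·p₂) ≈ 1.826 rad (104.6°). The total great-circle distance is δ·R ≈ 1.826 × 6371 ≈ 11631 km, so the target fraction is f = 8000/11631 ≈ 0.688.
Interpolate at f ≈ 0.688 with slerp weights a = sin((1−f)δ)/sin δ ≈ 0.558, b = sin(fδ)/sin δ ≈ 0.982.
p = a·p₁ + b·p₂ ≈ (0.715, 0.072, 0.695); φ = arcsin(p_z) ≈ 44.04°, λ = atan2(p_y, p_x) ≈ 5.77°.

≈ lat 44.0°, lon 5.8°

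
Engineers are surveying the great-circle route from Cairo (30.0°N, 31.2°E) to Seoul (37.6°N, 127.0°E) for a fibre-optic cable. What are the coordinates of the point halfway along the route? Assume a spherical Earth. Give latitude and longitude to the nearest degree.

≈ 45°N, 76°E

Write both endpoints as unit vectors p₁, p₂ with components (cos φ cos λ, cos φ sin λ, sin φ).
The central angle between the endpoints is δ = arccos(p₁·p₂) ≈ 1.333 rad (76.4°).
Interpolate at f = 1/2 with slerp weights a = sin((1−f)δ)/sin δ ≈ 0.636, b = sin(fδ)/sin δ ≈ 0.636.
p = a·p₁ + b·p₂ ≈ (0.168, 0.688, 0.706); φ = arcsin(p_z) ≈ 44.92°, λ = atan2(p_y, p_x) ≈ 76.28°.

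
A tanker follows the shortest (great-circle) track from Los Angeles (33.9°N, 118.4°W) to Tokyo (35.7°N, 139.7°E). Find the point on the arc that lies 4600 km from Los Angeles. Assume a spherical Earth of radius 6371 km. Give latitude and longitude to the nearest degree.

Convert each endpoint to a unit vector on the sphere (x = cos φ cos λ, y = cos φ sin λ, z = sin φ).
The central angle between the endpoints is δ = arccos(p₁·p₂) ≈ 1.383 rad (79.3°). The total great-circle distance is δ·R ≈ 1.383 × 6371 ≈ 8812 km, so the target fraction is f = 4600/8812 ≈ 0.522.
Interpolate at f ≈ 0.522 with slerp weights a = sin((1−f)δ)/sin δ ≈ 0.625, b = sin(fδ)/sin δ ≈ 0.673.
p = a·p₁ + b·p₂ ≈ (-0.663, -0.103, 0.741); φ = arcsin(p_z) ≈ 47.83°, λ = atan2(p_y, p_x) ≈ -171.17°.

≈ (48°N, 171°W)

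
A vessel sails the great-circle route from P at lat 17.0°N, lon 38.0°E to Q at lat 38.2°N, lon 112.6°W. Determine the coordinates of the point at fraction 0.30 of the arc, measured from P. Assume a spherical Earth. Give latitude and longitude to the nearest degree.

Convert each endpoint to a unit vector on the sphere (x = cos φ cos λ, y = cos φ sin λ, z = sin φ).
The central angle between the endpoints is δ = arccos(p₁·p₂) ≈ 2.065 rad (118.3°).
Interpolate at f = 0.30 with slerp weights a = sin((1−f)δ)/sin δ ≈ 1.127, b = sin(fδ)/sin δ ≈ 0.659.
p = a·p₁ + b·p₂ ≈ (0.650, 0.185, 0.737); φ = arcsin(p_z) ≈ 47.49°, λ = atan2(p_y, p_x) ≈ 15.89°.

≈ lat 47°N, lon 16°E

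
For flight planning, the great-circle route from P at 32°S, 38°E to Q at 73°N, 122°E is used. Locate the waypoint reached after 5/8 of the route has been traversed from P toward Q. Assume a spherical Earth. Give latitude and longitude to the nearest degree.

≈ 39°N, 62°E

Convert each endpoint to a unit vector on the sphere (x = cos φ cos λ, y = cos φ sin λ, z = sin φ).
The central angle between the endpoints is δ = arccos(p₁·p₂) ≈ 2.072 rad (118.7°).
Interpolate at f = 5/8 with slerp weights a = sin((1−f)δ)/sin δ ≈ 0.800, b = sin(fδ)/sin δ ≈ 1.097.
p = a·p₁ + b·p₂ ≈ (0.364, 0.690, 0.626); φ = arcsin(p_z) ≈ 38.73°, λ = atan2(p_y, p_x) ≈ 62.15°.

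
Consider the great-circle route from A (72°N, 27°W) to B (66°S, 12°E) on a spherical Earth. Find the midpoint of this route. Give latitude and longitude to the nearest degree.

≈ (3°N, 5°W)

From cos δ = sin φ₁ sin φ₂ + cos φ₁ cos φ₂ cos Δλ, the central angle is δ ≈ 2.451 rad (140.5°).
Interpolate at f = 1/2 with slerp weights a = sin((1−f)δ)/sin δ ≈ 1.478, b = sin(fδ)/sin δ ≈ 1.478.
p = a·p₁ + b·p₂ ≈ (0.995, -0.082, 0.055); φ = arcsin(p_z) ≈ 3.18°, λ = atan2(p_y, p_x) ≈ -4.73°.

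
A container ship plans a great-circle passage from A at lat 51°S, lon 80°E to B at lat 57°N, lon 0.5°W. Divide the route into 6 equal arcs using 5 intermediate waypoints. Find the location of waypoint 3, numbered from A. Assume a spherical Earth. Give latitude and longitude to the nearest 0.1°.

≈ lat 3.9°N, lon 43.2°E

Convert each endpoint to a unit vector on the sphere (x = cos φ cos λ, y = cos φ sin λ, z = sin φ).
The central angle between the endpoints is δ = arccos(p₁·p₂) ≈ 2.208 rad (126.5°).
Interpolate at f = 3/6 with slerp weights a = sin((1−f)δ)/sin δ ≈ 1.111, b = sin(fδ)/sin δ ≈ 1.111.
p = a·p₁ + b·p₂ ≈ (0.727, 0.684, 0.068); φ = arcsin(p_z) ≈ 3.92°, λ = atan2(p_y, p_x) ≈ 43.24°.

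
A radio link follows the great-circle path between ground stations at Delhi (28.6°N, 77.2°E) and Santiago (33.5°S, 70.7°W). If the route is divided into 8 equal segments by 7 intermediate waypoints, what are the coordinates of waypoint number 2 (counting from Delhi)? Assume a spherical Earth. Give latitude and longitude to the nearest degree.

The haversine formula gives a central angle δ ≈ 2.656 rad (152.2°) between the endpoints.
Interpolate at f = 2/8 with slerp weights a = sin((1−f)δ)/sin δ ≈ 1.955, b = sin(fδ)/sin δ ≈ 1.321.
p = a·p₁ + b·p₂ ≈ (0.744, 0.635, 0.207); φ = arcsin(p_z) ≈ 11.96°, λ = atan2(p_y, p_x) ≈ 40.46°.

≈ (12°N, 40°E)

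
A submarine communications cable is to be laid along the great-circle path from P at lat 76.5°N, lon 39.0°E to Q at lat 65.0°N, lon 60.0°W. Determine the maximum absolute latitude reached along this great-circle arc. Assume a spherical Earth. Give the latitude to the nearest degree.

≈ 79°N

The great circle lies in the plane with unit normal n̂ = (p₁ × p₂)/|p₁ × p₂|.
Here n̂_z ≈ -0.195; the vertex latitude is φ_max = arccos|n̂_z| ≈ 78.8°.
Check via Clairaut: cos φ_max = |cos φ₁| · sin C = cos(76.5°)·sin(56.5°) ≈ 0.195, again giving ≈ 78.8°.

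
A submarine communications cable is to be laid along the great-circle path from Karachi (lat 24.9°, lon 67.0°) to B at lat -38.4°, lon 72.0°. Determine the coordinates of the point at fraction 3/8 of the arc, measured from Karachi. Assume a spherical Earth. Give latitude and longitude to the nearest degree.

The haversine formula gives a central angle δ ≈ 1.108 rad (63.5°) between the endpoints.
Interpolate at f = 3/8 with slerp weights a = sin((1−f)δ)/sin δ ≈ 0.713, b = sin(fδ)/sin δ ≈ 0.451.
p = a·p₁ + b·p₂ ≈ (0.362, 0.932, 0.020); φ = arcsin(p_z) ≈ 1.16°, λ = atan2(p_y, p_x) ≈ 68.77°.

≈ lat 1°, lon 69°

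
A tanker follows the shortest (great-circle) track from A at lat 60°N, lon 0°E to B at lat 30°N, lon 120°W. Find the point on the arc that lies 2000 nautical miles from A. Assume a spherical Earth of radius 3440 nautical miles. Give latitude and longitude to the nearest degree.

≈ lat 64°N, lon 75°W

From cos δ = sin φ₁ sin φ₂ + cos φ₁ cos φ₂ cos Δλ, the central angle is δ ≈ 1.353 rad (77.5°). The total great-circle distance is δ·R ≈ 1.353 × 3440 ≈ 4653 nmi, so the target fraction is f = 2000/4653 ≈ 0.430.
Interpolate at f ≈ 0.430 with slerp weights a = sin((1−f)δ)/sin δ ≈ 0.714, b = sin(fδ)/sin δ ≈ 0.563.
p = a·p₁ + b·p₂ ≈ (0.113, -0.422, 0.900); φ = arcsin(p_z) ≈ 64.10°, λ = atan2(p_y, p_x) ≈ -74.96°.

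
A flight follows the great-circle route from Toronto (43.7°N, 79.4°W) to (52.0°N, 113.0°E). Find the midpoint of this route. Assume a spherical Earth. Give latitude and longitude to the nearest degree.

Convert each endpoint to a unit vector on the sphere (x = cos φ cos λ, y = cos φ sin λ, z = sin φ).
The central angle between the endpoints is δ = arccos(p₁·p₂) ≈ 1.461 rad (83.7°).
Interpolate at f = 1/2 with slerp weights a = sin((1−f)δ)/sin δ ≈ 0.671, b = sin(fδ)/sin δ ≈ 0.671.
p = a·p₁ + b·p₂ ≈ (-0.072, -0.097, 0.993); φ = arcsin(p_z) ≈ 83.07°, λ = atan2(p_y, p_x) ≈ -126.78°.

≈ (83°N, 127°W)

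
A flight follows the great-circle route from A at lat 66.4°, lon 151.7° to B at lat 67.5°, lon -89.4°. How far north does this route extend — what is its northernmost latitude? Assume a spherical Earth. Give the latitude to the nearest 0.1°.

The great circle lies in the plane with unit normal n̂ = (p₁ × p₂)/|p₁ × p₂|.
Here n̂_z ≈ +0.211; the vertex latitude is φ_max = arccos|n̂_z| ≈ 77.8°.
Check via Clairaut: cos φ_max = |cos φ₁| · sin C = cos(66.4°)·sin(31.8°) ≈ 0.211, again giving ≈ 77.8°.

≈ 77.8°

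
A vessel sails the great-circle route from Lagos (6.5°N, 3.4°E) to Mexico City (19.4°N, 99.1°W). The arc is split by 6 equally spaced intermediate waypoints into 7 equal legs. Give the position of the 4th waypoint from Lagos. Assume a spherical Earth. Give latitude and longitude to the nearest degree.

≈ 21°N, 54°W

From cos δ = sin φ₁ sin φ₂ + cos φ₁ cos φ₂ cos Δλ, the central angle is δ ≈ 1.737 rad (99.5°).
Interpolate at f = 4/7 with slerp weights a = sin((1−f)δ)/sin δ ≈ 0.687, b = sin(fδ)/sin δ ≈ 0.849.
p = a·p₁ + b·p₂ ≈ (0.555, -0.750, 0.360); φ = arcsin(p_z) ≈ 21.09°, λ = atan2(p_y, p_x) ≈ -53.53°.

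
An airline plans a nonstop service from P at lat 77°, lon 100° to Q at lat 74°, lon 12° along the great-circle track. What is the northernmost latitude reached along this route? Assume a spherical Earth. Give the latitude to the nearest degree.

The great circle lies in the plane with unit normal n̂ = (p₁ × p₂)/|p₁ × p₂|.
Here n̂_z ≈ -0.180; the vertex latitude is φ_max = arccos|n̂_z| ≈ 79.6°.

≈ 80°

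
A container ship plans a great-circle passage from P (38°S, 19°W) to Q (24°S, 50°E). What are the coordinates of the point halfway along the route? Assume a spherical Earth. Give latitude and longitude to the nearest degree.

Convert each endpoint to a unit vector on the sphere (x = cos φ cos λ, y = cos φ sin λ, z = sin φ).
The central angle between the endpoints is δ = arccos(p₁·p₂) ≈ 1.037 rad (59.4°).
Interpolate at f = 1/2 with slerp weights a = sin((1−f)δ)/sin δ ≈ 0.576, b = sin(fδ)/sin δ ≈ 0.576.
p = a·p₁ + b·p₂ ≈ (0.767, 0.255, -0.589); φ = arcsin(p_z) ≈ -36.06°, λ = atan2(p_y, p_x) ≈ 18.40°.

≈ (36°S, 18°E)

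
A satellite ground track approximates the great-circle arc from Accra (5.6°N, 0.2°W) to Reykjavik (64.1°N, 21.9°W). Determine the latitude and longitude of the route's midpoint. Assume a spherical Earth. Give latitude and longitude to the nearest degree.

Write both endpoints as unit vectors p₁, p₂ with components (cos φ cos λ, cos φ sin λ, sin φ).
The central angle between the endpoints is δ = arccos(p₁·p₂) ≈ 1.057 rad (60.5°).
Interpolate at f = 1/2 with slerp weights a = sin((1−f)δ)/sin δ ≈ 0.579, b = sin(fδ)/sin δ ≈ 0.579.
p = a·p₁ + b·p₂ ≈ (0.811, -0.096, 0.577); φ = arcsin(p_z) ≈ 35.26°, λ = atan2(p_y, p_x) ≈ -6.78°.

≈ (35°N, 7°W)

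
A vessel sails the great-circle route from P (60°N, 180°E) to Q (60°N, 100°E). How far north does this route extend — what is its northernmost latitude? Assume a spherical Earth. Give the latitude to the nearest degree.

≈ 66°N

The great circle lies in the plane with unit normal n̂ = (p₁ × p₂)/|p₁ × p₂|.
Here n̂_z ≈ -0.404; the vertex latitude is φ_max = arccos|n̂_z| ≈ 66.1°.
Check via Clairaut: cos φ_max = |cos φ₁| · sin C = cos(60.0°)·sin(54.0°) ≈ 0.404, again giving ≈ 66.1°.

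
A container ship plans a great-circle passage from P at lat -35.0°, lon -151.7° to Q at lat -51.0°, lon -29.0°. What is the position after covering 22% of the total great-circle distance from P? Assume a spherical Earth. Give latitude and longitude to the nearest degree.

≈ lat -49°, lon -137°

From cos δ = sin φ₁ sin φ₂ + cos φ₁ cos φ₂ cos Δλ, the central angle is δ ≈ 1.403 rad (80.4°).
Interpolate at f = 0.22 with slerp weights a = sin((1−f)δ)/sin δ ≈ 0.901, b = sin(fδ)/sin δ ≈ 0.308.
p = a·p₁ + b·p₂ ≈ (-0.480, -0.444, -0.756); φ = arcsin(p_z) ≈ -49.14°, λ = atan2(p_y, p_x) ≈ -137.26°.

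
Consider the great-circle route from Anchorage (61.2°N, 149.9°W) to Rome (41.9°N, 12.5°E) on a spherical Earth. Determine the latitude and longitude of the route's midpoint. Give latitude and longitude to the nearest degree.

≈ (78°N, 15°W)

From cos δ = sin φ₁ sin φ₂ + cos φ₁ cos φ₂ cos Δλ, the central angle is δ ≈ 1.325 rad (75.9°).
Interpolate at f = 1/2 with slerp weights a = sin((1−f)δ)/sin δ ≈ 0.634, b = sin(fδ)/sin δ ≈ 0.634.
p = a·p₁ + b·p₂ ≈ (0.197, -0.051, 0.979); φ = arcsin(p_z) ≈ 78.29°, λ = atan2(p_y, p_x) ≈ -14.56°.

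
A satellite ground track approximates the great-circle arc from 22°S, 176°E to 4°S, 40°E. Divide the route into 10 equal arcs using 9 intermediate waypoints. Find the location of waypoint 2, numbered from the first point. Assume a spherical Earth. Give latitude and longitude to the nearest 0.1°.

The haversine formula gives a central angle δ ≈ 2.264 rad (129.7°) between the endpoints.
Interpolate at f = 2/10 with slerp weights a = sin((1−f)δ)/sin δ ≈ 1.263, b = sin(fδ)/sin δ ≈ 0.569.
p = a·p₁ + b·p₂ ≈ (-0.733, 0.446, -0.513); φ = arcsin(p_z) ≈ -30.85°, λ = atan2(p_y, p_x) ≈ 148.66°.

≈ 30.8°S, 148.7°E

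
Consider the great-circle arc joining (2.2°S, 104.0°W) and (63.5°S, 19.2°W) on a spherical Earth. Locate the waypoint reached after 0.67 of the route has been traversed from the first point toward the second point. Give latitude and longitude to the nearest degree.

Convert each endpoint to a unit vector on the sphere (x = cos φ cos λ, y = cos φ sin λ, z = sin φ).
The central angle between the endpoints is δ = arccos(p₁·p₂) ≈ 1.496 rad (85.7°).
Interpolate at f = 0.67 with slerp weights a = sin((1−f)δ)/sin δ ≈ 0.475, b = sin(fδ)/sin δ ≈ 0.845.
p = a·p₁ + b·p₂ ≈ (0.241, -0.585, -0.775); φ = arcsin(p_z) ≈ -50.76°, λ = atan2(p_y, p_x) ≈ -67.58°.

≈ (51°S, 68°W)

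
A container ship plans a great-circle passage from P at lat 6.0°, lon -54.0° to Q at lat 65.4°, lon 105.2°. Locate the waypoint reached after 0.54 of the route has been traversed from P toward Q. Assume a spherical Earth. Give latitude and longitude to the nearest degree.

The haversine formula gives a central angle δ ≈ 1.867 rad (107.0°) between the endpoints.
Interpolate at f = 0.54 with slerp weights a = sin((1−f)δ)/sin δ ≈ 0.792, b = sin(fδ)/sin δ ≈ 0.884.
p = a·p₁ + b·p₂ ≈ (0.366, -0.282, 0.887); φ = arcsin(p_z) ≈ 62.49°, λ = atan2(p_y, p_x) ≈ -37.56°.

≈ lat 62°, lon -38°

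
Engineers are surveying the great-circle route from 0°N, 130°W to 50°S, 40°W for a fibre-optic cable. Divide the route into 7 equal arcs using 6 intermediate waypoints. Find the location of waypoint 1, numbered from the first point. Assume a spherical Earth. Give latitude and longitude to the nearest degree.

≈ 10°S, 122°W

From cos δ = sin φ₁ sin φ₂ + cos φ₁ cos φ₂ cos Δλ, the central angle is δ ≈ 1.571 rad (90.0°).
Interpolate at f = 1/7 with slerp weights a = sin((1−f)δ)/sin δ ≈ 0.975, b = sin(fδ)/sin δ ≈ 0.223.
p = a·p₁ + b·p₂ ≈ (-0.517, -0.839, -0.170); φ = arcsin(p_z) ≈ -9.81°, λ = atan2(p_y, p_x) ≈ -121.65°.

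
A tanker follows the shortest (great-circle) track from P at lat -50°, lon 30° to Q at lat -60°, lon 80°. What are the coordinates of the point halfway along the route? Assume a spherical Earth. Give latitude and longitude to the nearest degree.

Write both endpoints as unit vectors p₁, p₂ with components (cos φ cos λ, cos φ sin λ, sin φ).
The central angle between the endpoints is δ = arccos(p₁·p₂) ≈ 0.516 rad (29.5°).
Interpolate at f = 1/2 with slerp weights a = sin((1−f)δ)/sin δ ≈ 0.517, b = sin(fδ)/sin δ ≈ 0.517.
p = a·p₁ + b·p₂ ≈ (0.333, 0.421, -0.844); φ = arcsin(p_z) ≈ -57.56°, λ = atan2(p_y, p_x) ≈ 51.67°.

≈ lat -58°, lon 52°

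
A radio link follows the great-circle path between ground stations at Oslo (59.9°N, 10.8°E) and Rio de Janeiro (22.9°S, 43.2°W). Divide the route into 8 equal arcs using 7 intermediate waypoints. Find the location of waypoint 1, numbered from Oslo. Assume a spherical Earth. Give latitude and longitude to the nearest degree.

From cos δ = sin φ₁ sin φ₂ + cos φ₁ cos φ₂ cos Δλ, the central angle is δ ≈ 1.636 rad (93.7°).
Interpolate at f = 1/8 with slerp weights a = sin((1−f)δ)/sin δ ≈ 0.992, b = sin(fδ)/sin δ ≈ 0.204.
p = a·p₁ + b·p₂ ≈ (0.626, -0.035, 0.779); φ = arcsin(p_z) ≈ 51.21°, λ = atan2(p_y, p_x) ≈ -3.21°.

≈ 51°N, 3°W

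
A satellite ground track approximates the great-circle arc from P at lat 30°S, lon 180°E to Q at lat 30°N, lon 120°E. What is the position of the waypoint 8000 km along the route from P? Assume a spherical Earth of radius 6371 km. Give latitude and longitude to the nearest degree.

The haversine formula gives a central angle δ ≈ 1.445 rad (82.8°) between the endpoints. The total great-circle distance is δ·R ≈ 1.445 × 6371 ≈ 9209 km, so the target fraction is f = 8000/9209 ≈ 0.869.
Interpolate at f ≈ 0.869 with slerp weights a = sin((1−f)δ)/sin δ ≈ 0.190, b = sin(fδ)/sin δ ≈ 0.958.
p = a·p₁ + b·p₂ ≈ (-0.580, 0.719, 0.384); φ = arcsin(p_z) ≈ 22.59°, λ = atan2(p_y, p_x) ≈ 128.88°.

≈ lat 23°N, lon 129°E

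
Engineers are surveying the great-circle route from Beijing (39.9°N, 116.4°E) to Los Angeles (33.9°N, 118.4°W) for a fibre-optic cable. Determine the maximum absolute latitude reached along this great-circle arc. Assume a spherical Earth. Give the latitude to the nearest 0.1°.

≈ 58.6°N

The great circle lies in the plane with unit normal n̂ = (p₁ × p₂)/|p₁ × p₂|.
Here n̂_z ≈ +0.520; the vertex latitude is φ_max = arccos|n̂_z| ≈ 58.6°.
Check via Clairaut: cos φ_max = |cos φ₁| · sin C = cos(39.9°)·sin(42.7°) ≈ 0.520, again giving ≈ 58.6°.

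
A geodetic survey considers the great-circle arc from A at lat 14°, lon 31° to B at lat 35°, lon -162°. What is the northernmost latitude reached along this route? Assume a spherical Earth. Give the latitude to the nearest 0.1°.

≈ 76.6°

The great circle lies in the plane with unit normal n̂ = (p₁ × p₂)/|p₁ × p₂|.
Here n̂_z ≈ +0.232; the vertex latitude is φ_max = arccos|n̂_z| ≈ 76.6°.
Check via Clairaut: cos φ_max = |cos φ₁| · sin C = cos(14.0°)·sin(13.8°) ≈ 0.232, again giving ≈ 76.6°.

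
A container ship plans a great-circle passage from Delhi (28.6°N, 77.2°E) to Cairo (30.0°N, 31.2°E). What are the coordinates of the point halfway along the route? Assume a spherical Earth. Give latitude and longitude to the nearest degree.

≈ 31°N, 54°E

Write both endpoints as unit vectors p₁, p₂ with components (cos φ cos λ, cos φ sin λ, sin φ).
The central angle between the endpoints is δ = arccos(p₁·p₂) ≈ 0.696 rad (39.9°).
Interpolate at f = 1/2 with slerp weights a = sin((1−f)δ)/sin δ ≈ 0.532, b = sin(fδ)/sin δ ≈ 0.532.
p = a·p₁ + b·p₂ ≈ (0.497, 0.694, 0.521); φ = arcsin(p_z) ≈ 31.37°, λ = atan2(p_y, p_x) ≈ 54.37°.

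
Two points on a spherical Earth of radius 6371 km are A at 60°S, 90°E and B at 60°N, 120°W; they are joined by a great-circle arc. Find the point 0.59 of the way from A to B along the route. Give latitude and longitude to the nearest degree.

≈ 13°N, 172°E

Write both endpoints as unit vectors p₁, p₂ with components (cos φ cos λ, cos φ sin λ, sin φ).
The central angle between the endpoints is δ = arccos(p₁·p₂) ≈ 2.882 rad (165.1°).
Interpolate at f = 0.59 with slerp weights a = sin((1−f)δ)/sin δ ≈ 3.605, b = sin(fδ)/sin δ ≈ 3.864.
p = a·p₁ + b·p₂ ≈ (-0.966, 0.129, 0.224); φ = arcsin(p_z) ≈ 12.94°, λ = atan2(p_y, p_x) ≈ 172.36°.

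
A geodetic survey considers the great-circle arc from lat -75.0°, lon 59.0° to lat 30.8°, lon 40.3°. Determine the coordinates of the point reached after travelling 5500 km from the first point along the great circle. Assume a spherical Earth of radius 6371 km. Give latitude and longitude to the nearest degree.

Convert each endpoint to a unit vector on the sphere (x = cos φ cos λ, y = cos φ sin λ, z = sin φ).
The central angle between the endpoints is δ = arccos(p₁·p₂) ≈ 1.859 rad (106.5°). The total great-circle distance is δ·R ≈ 1.859 × 6371 ≈ 11842 km, so the target fraction is f = 5500/11842 ≈ 0.464.
Interpolate at f ≈ 0.464 with slerp weights a = sin((1−f)δ)/sin δ ≈ 0.875, b = sin(fδ)/sin δ ≈ 0.793.
p = a·p₁ + b·p₂ ≈ (0.636, 0.634, -0.439); φ = arcsin(p_z) ≈ -26.06°, λ = atan2(p_y, p_x) ≈ 44.94°.

≈ lat -26°, lon 45°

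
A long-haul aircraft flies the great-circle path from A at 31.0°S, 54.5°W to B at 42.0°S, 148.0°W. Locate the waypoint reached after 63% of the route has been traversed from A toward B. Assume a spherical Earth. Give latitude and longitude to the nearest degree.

≈ 48°S, 111°W

The haversine formula gives a central angle δ ≈ 1.260 rad (72.2°) between the endpoints.
Interpolate at f = 0.63 with slerp weights a = sin((1−f)δ)/sin δ ≈ 0.472, b = sin(fδ)/sin δ ≈ 0.749.
p = a·p₁ + b·p₂ ≈ (-0.237, -0.624, -0.744); φ = arcsin(p_z) ≈ -48.10°, λ = atan2(p_y, p_x) ≈ -110.78°.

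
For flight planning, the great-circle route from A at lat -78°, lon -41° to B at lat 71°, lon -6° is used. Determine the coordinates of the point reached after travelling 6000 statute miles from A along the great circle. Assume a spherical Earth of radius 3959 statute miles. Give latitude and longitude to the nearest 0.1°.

≈ lat 7.9°, lon -18.6°

Convert each endpoint to a unit vector on the sphere (x = cos φ cos λ, y = cos φ sin λ, z = sin φ).
The central angle between the endpoints is δ = arccos(p₁·p₂) ≈ 2.625 rad (150.4°). The total great-circle distance is δ·R ≈ 2.625 × 3959 ≈ 10392 mi, so the target fraction is f = 6000/10392 ≈ 0.577.
Interpolate at f ≈ 0.577 with slerp weights a = sin((1−f)δ)/sin δ ≈ 1.812, b = sin(fδ)/sin δ ≈ 2.021.
p = a·p₁ + b·p₂ ≈ (0.939, -0.316, 0.138); φ = arcsin(p_z) ≈ 7.94°, λ = atan2(p_y, p_x) ≈ -18.60°.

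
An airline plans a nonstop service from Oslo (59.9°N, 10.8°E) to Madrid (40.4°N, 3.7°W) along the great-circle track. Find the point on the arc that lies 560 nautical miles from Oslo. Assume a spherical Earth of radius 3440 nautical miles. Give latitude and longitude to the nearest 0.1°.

≈ (51.7°N, 3.0°E)

Write both endpoints as unit vectors p₁, p₂ with components (cos φ cos λ, cos φ sin λ, sin φ).
The central angle between the endpoints is δ = arccos(p₁·p₂) ≈ 0.375 rad (21.5°). The total great-circle distance is δ·R ≈ 0.375 × 3440 ≈ 1290 nmi, so the target fraction is f = 560/1290 ≈ 0.434.
Interpolate at f ≈ 0.434 with slerp weights a = sin((1−f)δ)/sin δ ≈ 0.575, b = sin(fδ)/sin δ ≈ 0.442.
p = a·p₁ + b·p₂ ≈ (0.620, 0.032, 0.784); φ = arcsin(p_z) ≈ 51.66°, λ = atan2(p_y, p_x) ≈ 2.99°.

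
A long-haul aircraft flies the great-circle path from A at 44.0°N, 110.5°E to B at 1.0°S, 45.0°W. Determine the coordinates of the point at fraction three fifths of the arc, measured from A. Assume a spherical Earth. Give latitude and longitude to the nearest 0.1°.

≈ 45.9°N, 17.8°W

From cos δ = sin φ₁ sin φ₂ + cos φ₁ cos φ₂ cos Δλ, the central angle is δ ≈ 2.300 rad (131.8°).
Interpolate at f = 3/5 with slerp weights a = sin((1−f)δ)/sin δ ≈ 1.067, b = sin(fδ)/sin δ ≈ 1.317.
p = a·p₁ + b·p₂ ≈ (0.662, -0.212, 0.719); φ = arcsin(p_z) ≈ 45.93°, λ = atan2(p_y, p_x) ≈ -17.75°.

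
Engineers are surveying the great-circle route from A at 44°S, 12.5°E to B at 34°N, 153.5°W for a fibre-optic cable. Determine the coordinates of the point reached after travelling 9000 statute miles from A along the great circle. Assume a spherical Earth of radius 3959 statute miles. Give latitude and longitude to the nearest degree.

The haversine formula gives a central angle δ ≈ 2.884 rad (165.3°) between the endpoints. The total great-circle distance is δ·R ≈ 2.884 × 3959 ≈ 11419 mi, so the target fraction is f = 9000/11419 ≈ 0.788.
Interpolate at f ≈ 0.788 with slerp weights a = sin((1−f)δ)/sin δ ≈ 2.255, b = sin(fδ)/sin δ ≈ 3.000.
p = a·p₁ + b·p₂ ≈ (-0.642, -0.759, 0.111); φ = arcsin(p_z) ≈ 6.38°, λ = atan2(p_y, p_x) ≈ -130.24°.

≈ 6°N, 130°W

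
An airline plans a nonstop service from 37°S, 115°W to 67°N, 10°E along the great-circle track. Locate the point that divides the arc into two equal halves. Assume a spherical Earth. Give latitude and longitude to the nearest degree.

≈ 26°N, 86°W

Write both endpoints as unit vectors p₁, p₂ with components (cos φ cos λ, cos φ sin λ, sin φ).
The central angle between the endpoints is δ = arccos(p₁·p₂) ≈ 2.393 rad (137.1°).
Interpolate at f = 1/2 with slerp weights a = sin((1−f)δ)/sin δ ≈ 1.368, b = sin(fδ)/sin δ ≈ 1.368.
p = a·p₁ + b·p₂ ≈ (0.065, -0.898, 0.436); φ = arcsin(p_z) ≈ 25.85°, λ = atan2(p_y, p_x) ≈ -85.88°.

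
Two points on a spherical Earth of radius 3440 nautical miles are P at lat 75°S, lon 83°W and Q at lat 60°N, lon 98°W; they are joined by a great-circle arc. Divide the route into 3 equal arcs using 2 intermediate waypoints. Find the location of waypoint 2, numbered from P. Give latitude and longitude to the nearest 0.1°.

≈ lat 15.0°N, lon 94.0°W

From cos δ = sin φ₁ sin φ₂ + cos φ₁ cos φ₂ cos Δλ, the central angle is δ ≈ 2.362 rad (135.4°).
Interpolate at f = 2/3 with slerp weights a = sin((1−f)δ)/sin δ ≈ 1.008, b = sin(fδ)/sin δ ≈ 1.423.
p = a·p₁ + b·p₂ ≈ (-0.067, -0.964, 0.258); φ = arcsin(p_z) ≈ 14.98°, λ = atan2(p_y, p_x) ≈ -93.99°.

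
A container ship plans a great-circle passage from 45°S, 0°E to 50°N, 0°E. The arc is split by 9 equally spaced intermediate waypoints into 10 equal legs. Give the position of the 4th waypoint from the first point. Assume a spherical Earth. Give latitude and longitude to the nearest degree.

≈ 7°S, 0°E

The haversine formula gives a central angle δ ≈ 1.658 rad (95.0°) between the endpoints.
Interpolate at f = 4/10 with slerp weights a = sin((1−f)δ)/sin δ ≈ 0.842, b = sin(fδ)/sin δ ≈ 0.618.
p = a·p₁ + b·p₂ ≈ (0.993, 0.000, -0.122); φ = arcsin(p_z) ≈ -7.00°, λ = atan2(p_y, p_x) ≈ 0.00°.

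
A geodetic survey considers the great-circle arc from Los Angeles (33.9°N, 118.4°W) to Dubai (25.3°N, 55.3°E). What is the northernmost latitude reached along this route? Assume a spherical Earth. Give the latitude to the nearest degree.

The great circle lies in the plane with unit normal n̂ = (p₁ × p₂)/|p₁ × p₂|.
Here n̂_z ≈ +0.096; the vertex latitude is φ_max = arccos|n̂_z| ≈ 84.5°.

≈ 85°N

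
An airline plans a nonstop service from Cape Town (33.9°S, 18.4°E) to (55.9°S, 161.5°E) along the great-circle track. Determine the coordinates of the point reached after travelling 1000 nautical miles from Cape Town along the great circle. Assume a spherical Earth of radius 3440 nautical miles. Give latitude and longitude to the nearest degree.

Convert each endpoint to a unit vector on the sphere (x = cos φ cos λ, y = cos φ sin λ, z = sin φ).
The central angle between the endpoints is δ = arccos(p₁·p₂) ≈ 1.481 rad (84.9°). The total great-circle distance is δ·R ≈ 1.481 × 3440 ≈ 5094 nmi, so the target fraction is f = 1000/5094 ≈ 0.196.
Interpolate at f ≈ 0.196 with slerp weights a = sin((1−f)δ)/sin δ ≈ 0.932, b = sin(fδ)/sin δ ≈ 0.288.
p = a·p₁ + b·p₂ ≈ (0.581, 0.295, -0.758); φ = arcsin(p_z) ≈ -49.31°, λ = atan2(p_y, p_x) ≈ 26.94°.

≈ (49°S, 27°E)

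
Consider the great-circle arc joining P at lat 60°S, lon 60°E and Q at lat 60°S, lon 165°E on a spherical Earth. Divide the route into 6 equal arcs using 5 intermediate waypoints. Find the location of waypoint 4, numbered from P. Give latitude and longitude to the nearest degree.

Convert each endpoint to a unit vector on the sphere (x = cos φ cos λ, y = cos φ sin λ, z = sin φ).
The central angle between the endpoints is δ = arccos(p₁·p₂) ≈ 0.816 rad (46.7°).
Interpolate at f = 4/6 with slerp weights a = sin((1−f)δ)/sin δ ≈ 0.369, b = sin(fδ)/sin δ ≈ 0.711.
p = a·p₁ + b·p₂ ≈ (-0.251, 0.252, -0.935); φ = arcsin(p_z) ≈ -69.18°, λ = atan2(p_y, p_x) ≈ 134.92°.

≈ lat 69°S, lon 135°E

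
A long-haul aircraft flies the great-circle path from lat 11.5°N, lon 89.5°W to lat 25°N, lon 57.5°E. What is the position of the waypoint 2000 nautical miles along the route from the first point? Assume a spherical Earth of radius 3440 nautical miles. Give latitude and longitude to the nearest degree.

Write both endpoints as unit vectors p₁, p₂ with components (cos φ cos λ, cos φ sin λ, sin φ).
The central angle between the endpoints is δ = arccos(p₁·p₂) ≈ 2.292 rad (131.3°). The total great-circle distance is δ·R ≈ 2.292 × 3440 ≈ 7886 nmi, so the target fraction is f = 2000/7886 ≈ 0.254.
Interpolate at f ≈ 0.254 with slerp weights a = sin((1−f)δ)/sin δ ≈ 1.319, b = sin(fδ)/sin δ ≈ 0.732.
p = a·p₁ + b·p₂ ≈ (0.367, -0.733, 0.572); φ = arcsin(p_z) ≈ 34.90°, λ = atan2(p_y, p_x) ≈ -63.38°.

≈ lat 35°N, lon 63°W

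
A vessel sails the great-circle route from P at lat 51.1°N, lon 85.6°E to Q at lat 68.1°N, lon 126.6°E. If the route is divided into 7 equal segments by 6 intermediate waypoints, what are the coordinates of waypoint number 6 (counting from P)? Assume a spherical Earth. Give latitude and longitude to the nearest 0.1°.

From cos δ = sin φ₁ sin φ₂ + cos φ₁ cos φ₂ cos Δλ, the central angle is δ ≈ 0.454 rad (26.0°).
Interpolate at f = 6/7 with slerp weights a = sin((1−f)δ)/sin δ ≈ 0.148, b = sin(fδ)/sin δ ≈ 0.865.
p = a·p₁ + b·p₂ ≈ (-0.185, 0.352, 0.918); φ = arcsin(p_z) ≈ 66.59°, λ = atan2(p_y, p_x) ≈ 117.79°.

≈ lat 66.6°N, lon 117.8°E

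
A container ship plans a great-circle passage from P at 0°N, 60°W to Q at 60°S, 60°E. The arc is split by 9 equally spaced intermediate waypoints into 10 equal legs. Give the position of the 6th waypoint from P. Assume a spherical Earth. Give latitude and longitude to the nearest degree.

Convert each endpoint to a unit vector on the sphere (x = cos φ cos λ, y = cos φ sin λ, z = sin φ).
The central angle between the endpoints is δ = arccos(p₁·p₂) ≈ 1.823 rad (104.5°).
Interpolate at f = 6/10 with slerp weights a = sin((1−f)δ)/sin δ ≈ 0.688, b = sin(fδ)/sin δ ≈ 0.918.
p = a·p₁ + b·p₂ ≈ (0.574, -0.199, -0.795); φ = arcsin(p_z) ≈ -52.63°, λ = atan2(p_y, p_x) ≈ -19.11°.

≈ 53°S, 19°W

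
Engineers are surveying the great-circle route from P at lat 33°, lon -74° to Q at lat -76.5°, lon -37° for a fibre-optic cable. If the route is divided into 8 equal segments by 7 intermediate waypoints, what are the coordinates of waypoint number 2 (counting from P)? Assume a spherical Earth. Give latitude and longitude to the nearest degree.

≈ lat 5°, lon -70°

From cos δ = sin φ₁ sin φ₂ + cos φ₁ cos φ₂ cos Δλ, the central angle is δ ≈ 1.953 rad (111.9°).
Interpolate at f = 2/8 with slerp weights a = sin((1−f)δ)/sin δ ≈ 1.072, b = sin(fδ)/sin δ ≈ 0.506.
p = a·p₁ + b·p₂ ≈ (0.342, -0.935, 0.092); φ = arcsin(p_z) ≈ 5.28°, λ = atan2(p_y, p_x) ≈ -69.91°.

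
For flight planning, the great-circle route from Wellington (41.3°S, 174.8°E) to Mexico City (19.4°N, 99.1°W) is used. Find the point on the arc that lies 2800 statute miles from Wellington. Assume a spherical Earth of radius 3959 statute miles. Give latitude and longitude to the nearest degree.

≈ (21°S, 144°W)

The haversine formula gives a central angle δ ≈ 1.743 rad (99.8°) between the endpoints. The total great-circle distance is δ·R ≈ 1.743 × 3959 ≈ 6899 mi, so the target fraction is f = 2800/6899 ≈ 0.406.
Interpolate at f ≈ 0.406 with slerp weights a = sin((1−f)δ)/sin δ ≈ 0.873, b = sin(fδ)/sin δ ≈ 0.659.
p = a·p₁ + b·p₂ ≈ (-0.751, -0.555, -0.357); φ = arcsin(p_z) ≈ -20.92°, λ = atan2(p_y, p_x) ≈ -143.56°.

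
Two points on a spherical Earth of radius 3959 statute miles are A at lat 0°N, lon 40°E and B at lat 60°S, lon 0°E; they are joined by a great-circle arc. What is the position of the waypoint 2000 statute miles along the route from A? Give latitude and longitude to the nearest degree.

≈ lat 27°S, lon 29°E

Write both endpoints as unit vectors p₁, p₂ with components (cos φ cos λ, cos φ sin λ, sin φ).
The central angle between the endpoints is δ = arccos(p₁·p₂) ≈ 1.178 rad (67.5°). The total great-circle distance is δ·R ≈ 1.178 × 3959 ≈ 4663 mi, so the target fraction is f = 2000/4663 ≈ 0.429.
Interpolate at f ≈ 0.429 with slerp weights a = sin((1−f)δ)/sin δ ≈ 0.674, b = sin(fδ)/sin δ ≈ 0.524.
p = a·p₁ + b·p₂ ≈ (0.779, 0.434, -0.454); φ = arcsin(p_z) ≈ -26.98°, λ = atan2(p_y, p_x) ≈ 29.11°.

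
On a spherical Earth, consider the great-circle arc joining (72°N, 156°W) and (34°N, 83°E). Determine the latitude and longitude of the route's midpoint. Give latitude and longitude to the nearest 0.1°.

Write both endpoints as unit vectors p₁, p₂ with components (cos φ cos λ, cos φ sin λ, sin φ).
The central angle between the endpoints is δ = arccos(p₁·p₂) ≈ 1.159 rad (66.4°).
Interpolate at f = 1/2 with slerp weights a = sin((1−f)δ)/sin δ ≈ 0.598, b = sin(fδ)/sin δ ≈ 0.598.
p = a·p₁ + b·p₂ ≈ (-0.108, 0.417, 0.903); φ = arcsin(p_z) ≈ 64.50°, λ = atan2(p_y, p_x) ≈ 104.57°.

≈ (64.5°N, 104.6°E)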